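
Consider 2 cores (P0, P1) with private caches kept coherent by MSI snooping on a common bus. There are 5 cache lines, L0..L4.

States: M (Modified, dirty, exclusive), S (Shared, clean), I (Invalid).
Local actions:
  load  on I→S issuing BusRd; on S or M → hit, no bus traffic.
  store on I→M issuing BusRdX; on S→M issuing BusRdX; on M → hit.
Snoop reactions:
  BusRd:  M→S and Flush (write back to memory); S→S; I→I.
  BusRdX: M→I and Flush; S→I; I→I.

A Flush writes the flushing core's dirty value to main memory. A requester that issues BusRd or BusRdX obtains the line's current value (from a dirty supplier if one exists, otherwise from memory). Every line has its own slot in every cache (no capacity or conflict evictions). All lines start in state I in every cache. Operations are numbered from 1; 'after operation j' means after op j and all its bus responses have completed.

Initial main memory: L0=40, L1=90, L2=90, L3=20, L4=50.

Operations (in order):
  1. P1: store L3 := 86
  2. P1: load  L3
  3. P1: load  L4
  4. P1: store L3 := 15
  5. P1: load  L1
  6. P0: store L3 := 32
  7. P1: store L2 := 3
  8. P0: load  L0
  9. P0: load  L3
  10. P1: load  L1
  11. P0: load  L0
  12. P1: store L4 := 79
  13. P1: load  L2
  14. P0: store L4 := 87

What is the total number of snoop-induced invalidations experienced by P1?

step 1: P1: store L3 := 86  ⟶  IM  (L3)  txn=BusRdX  M[L3]=20
step 2: P1: load  L3  ⟶  IM  (L3)  txn=∅  M[L3]=20
step 3: P1: load  L4  ⟶  IS  (L4)  txn=BusRd  M[L4]=50
step 4: P1: store L3 := 15  ⟶  IM  (L3)  txn=∅  M[L3]=20
step 5: P1: load  L1  ⟶  IS  (L1)  txn=BusRd  M[L1]=90
step 6: P0: store L3 := 32  ⟶  MI  (L3)  txn=BusRdX+Flush  M[L3]=15
step 7: P1: store L2 := 3  ⟶  IM  (L2)  txn=BusRdX  M[L2]=90
step 8: P0: load  L0  ⟶  SI  (L0)  txn=BusRd  M[L0]=40
step 9: P0: load  L3  ⟶  MI  (L3)  txn=∅  M[L3]=15
step 10: P1: load  L1  ⟶  IS  (L1)  txn=∅  M[L1]=90
step 11: P0: load  L0  ⟶  SI  (L0)  txn=∅  M[L0]=40
step 12: P1: store L4 := 79  ⟶  IM  (L4)  txn=BusRdX  M[L4]=50
step 13: P1: load  L2  ⟶  IM  (L2)  txn=∅  M[L2]=90
step 14: P0: store L4 := 87  ⟶  MI  (L4)  txn=BusRdX+Flush  M[L4]=79

invalidations = 2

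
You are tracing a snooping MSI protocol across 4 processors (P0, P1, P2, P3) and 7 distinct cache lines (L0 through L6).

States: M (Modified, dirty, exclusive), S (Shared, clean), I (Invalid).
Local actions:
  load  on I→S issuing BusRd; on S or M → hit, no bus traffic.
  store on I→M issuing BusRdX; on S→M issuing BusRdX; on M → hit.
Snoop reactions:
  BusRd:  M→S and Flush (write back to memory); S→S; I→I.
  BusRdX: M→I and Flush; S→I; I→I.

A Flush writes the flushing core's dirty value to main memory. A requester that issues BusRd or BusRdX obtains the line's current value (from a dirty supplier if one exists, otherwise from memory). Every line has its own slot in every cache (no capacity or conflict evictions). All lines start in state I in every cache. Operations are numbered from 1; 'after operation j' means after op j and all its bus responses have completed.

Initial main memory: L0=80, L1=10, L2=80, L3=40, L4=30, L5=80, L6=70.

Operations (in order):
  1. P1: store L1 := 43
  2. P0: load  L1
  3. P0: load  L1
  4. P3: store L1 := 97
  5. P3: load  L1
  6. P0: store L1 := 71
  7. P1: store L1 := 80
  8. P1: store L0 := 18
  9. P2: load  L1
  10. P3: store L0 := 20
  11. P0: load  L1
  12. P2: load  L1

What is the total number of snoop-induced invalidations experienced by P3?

invalidations = 1

  op1 P1: store L1 := 43 → I/M/I/I on L1; bus BusRdX; mem=10
  op2 P0: load  L1 → S/S/I/I on L1; bus BusRd Flush; mem=43
  op3 P0: load  L1 → S/S/I/I on L1; bus (none); mem=43
  op4 P3: store L1 := 97 → I/I/I/M on L1; bus BusRdX; mem=43
  op5 P3: load  L1 → I/I/I/M on L1; bus (none); mem=43
  op6 P0: store L1 := 71 → M/I/I/I on L1; bus BusRdX Flush; mem=97
  op7 P1: store L1 := 80 → I/M/I/I on L1; bus BusRdX Flush; mem=71
  op8 P1: store L0 := 18 → I/M/I/I on L0; bus BusRdX; mem=80
  op9 P2: load  L1 → I/S/S/I on L1; bus BusRd Flush; mem=80
  op10 P3: store L0 := 20 → I/I/I/M on L0; bus BusRdX Flush; mem=18
  op11 P0: load  L1 → S/S/S/I on L1; bus BusRd; mem=80
  op12 P2: load  L1 → S/S/S/I on L1; bus (none); mem=80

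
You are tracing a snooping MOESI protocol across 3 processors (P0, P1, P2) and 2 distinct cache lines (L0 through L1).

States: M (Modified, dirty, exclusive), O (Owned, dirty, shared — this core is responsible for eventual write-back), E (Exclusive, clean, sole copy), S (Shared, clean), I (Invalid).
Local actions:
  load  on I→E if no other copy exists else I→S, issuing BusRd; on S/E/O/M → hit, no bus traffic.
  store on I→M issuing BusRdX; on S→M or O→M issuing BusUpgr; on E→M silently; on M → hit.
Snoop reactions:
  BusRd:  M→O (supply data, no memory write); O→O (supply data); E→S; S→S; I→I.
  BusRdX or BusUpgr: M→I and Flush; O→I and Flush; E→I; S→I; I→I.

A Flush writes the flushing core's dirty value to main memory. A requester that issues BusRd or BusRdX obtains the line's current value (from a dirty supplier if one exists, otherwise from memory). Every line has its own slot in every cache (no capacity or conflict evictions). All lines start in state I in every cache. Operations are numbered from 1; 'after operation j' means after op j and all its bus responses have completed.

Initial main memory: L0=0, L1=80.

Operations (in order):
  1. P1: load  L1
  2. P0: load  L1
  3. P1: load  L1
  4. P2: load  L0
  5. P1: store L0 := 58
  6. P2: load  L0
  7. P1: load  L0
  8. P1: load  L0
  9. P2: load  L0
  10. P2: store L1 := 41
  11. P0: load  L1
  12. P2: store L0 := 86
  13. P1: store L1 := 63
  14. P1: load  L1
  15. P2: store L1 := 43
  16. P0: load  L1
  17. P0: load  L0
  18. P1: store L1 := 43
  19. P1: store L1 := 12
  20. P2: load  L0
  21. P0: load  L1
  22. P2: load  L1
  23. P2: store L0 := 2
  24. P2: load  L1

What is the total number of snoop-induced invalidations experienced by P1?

invalidations = 3

[1] P1: load  L1 | P0:I, P1:E(80), P2:I | bus: BusRd
[2] P0: load  L1 | P0:S(80), P1:S(80), P2:I | bus: BusRd
[3] P1: load  L1 | P0:S(80), P1:S(80), P2:I | bus: none
[4] P2: load  L0 | P0:I, P1:I, P2:E(0) | bus: BusRd
[5] P1: store L0 := 58 | P0:I, P1:M(58), P2:I | bus: BusRdX
[6] P2: load  L0 | P0:I, P1:O(58), P2:S(58) | bus: BusRd
[7] P1: load  L0 | P0:I, P1:O(58), P2:S(58) | bus: none
[8] P1: load  L0 | P0:I, P1:O(58), P2:S(58) | bus: none
[9] P2: load  L0 | P0:I, P1:O(58), P2:S(58) | bus: none
[10] P2: store L1 := 41 | P0:I, P1:I, P2:M(41) | bus: BusRdX
[11] P0: load  L1 | P0:S(41), P1:I, P2:O(41) | bus: BusRd
[12] P2: store L0 := 86 | P0:I, P1:I, P2:M(86) | bus: BusUpgr,Flush
[13] P1: store L1 := 63 | P0:I, P1:M(63), P2:I | bus: BusRdX,Flush
[14] P1: load  L1 | P0:I, P1:M(63), P2:I | bus: none
[15] P2: store L1 := 43 | P0:I, P1:I, P2:M(43) | bus: BusRdX,Flush
[16] P0: load  L1 | P0:S(43), P1:I, P2:O(43) | bus: BusRd
[17] P0: load  L0 | P0:S(86), P1:I, P2:O(86) | bus: BusRd
[18] P1: store L1 := 43 | P0:I, P1:M(43), P2:I | bus: BusRdX,Flush
[19] P1: store L1 := 12 | P0:I, P1:M(12), P2:I | bus: none
[20] P2: load  L0 | P0:S(86), P1:I, P2:O(86) | bus: none
[21] P0: load  L1 | P0:S(12), P1:O(12), P2:I | bus: BusRd
[22] P2: load  L1 | P0:S(12), P1:O(12), P2:S(12) | bus: BusRd
[23] P2: store L0 := 2 | P0:I, P1:I, P2:M(2) | bus: BusUpgr
[24] P2: load  L1 | P0:S(12), P1:O(12), P2:S(12) | bus: none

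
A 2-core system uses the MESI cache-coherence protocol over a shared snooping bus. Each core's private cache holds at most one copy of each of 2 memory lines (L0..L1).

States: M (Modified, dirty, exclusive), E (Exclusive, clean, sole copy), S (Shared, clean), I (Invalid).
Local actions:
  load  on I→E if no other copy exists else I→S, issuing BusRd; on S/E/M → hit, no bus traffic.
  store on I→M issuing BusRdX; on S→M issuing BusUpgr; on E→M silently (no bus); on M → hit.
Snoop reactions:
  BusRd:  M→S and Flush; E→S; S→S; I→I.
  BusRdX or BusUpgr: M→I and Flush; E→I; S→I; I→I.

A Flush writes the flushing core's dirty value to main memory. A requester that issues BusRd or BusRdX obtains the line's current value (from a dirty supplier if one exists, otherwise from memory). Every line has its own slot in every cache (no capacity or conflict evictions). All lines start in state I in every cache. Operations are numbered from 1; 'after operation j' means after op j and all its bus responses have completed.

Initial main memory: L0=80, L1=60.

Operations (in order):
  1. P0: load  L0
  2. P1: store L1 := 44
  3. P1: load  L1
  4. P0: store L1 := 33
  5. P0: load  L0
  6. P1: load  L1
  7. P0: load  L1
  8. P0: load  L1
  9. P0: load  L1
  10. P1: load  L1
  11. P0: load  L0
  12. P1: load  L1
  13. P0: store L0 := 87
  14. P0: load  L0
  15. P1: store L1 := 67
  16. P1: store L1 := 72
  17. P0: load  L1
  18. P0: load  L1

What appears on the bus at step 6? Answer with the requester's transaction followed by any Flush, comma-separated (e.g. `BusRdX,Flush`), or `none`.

  op1 P0: load  L0 → E/I on L0; bus BusRd; mem=80
  op2 P1: store L1 := 44 → I/M on L1; bus BusRdX; mem=60
  op3 P1: load  L1 → I/M on L1; bus (none); mem=60
  op4 P0: store L1 := 33 → M/I on L1; bus BusRdX Flush; mem=44
  op5 P0: load  L0 → E/I on L0; bus (none); mem=80
  op6 P1: load  L1 → S/S on L1; bus BusRd Flush; mem=33
  op7 P0: load  L1 → S/S on L1; bus (none); mem=33
  op8 P0: load  L1 → S/S on L1; bus (none); mem=33
  op9 P0: load  L1 → S/S on L1; bus (none); mem=33
  op10 P1: load  L1 → S/S on L1; bus (none); mem=33
  op11 P0: load  L0 → E/I on L0; bus (none); mem=80
  op12 P1: load  L1 → S/S on L1; bus (none); mem=33
  op13 P0: store L0 := 87 → M/I on L0; bus (none); mem=80
  op14 P0: load  L0 → M/I on L0; bus (none); mem=80
  op15 P1: store L1 := 67 → I/M on L1; bus BusUpgr; mem=33
  op16 P1: store L1 := 72 → I/M on L1; bus (none); mem=33
  op17 P0: load  L1 → S/S on L1; bus BusRd Flush; mem=72
  op18 P0: load  L1 → S/S on L1; bus (none); mem=72

bus = BusRd,Flush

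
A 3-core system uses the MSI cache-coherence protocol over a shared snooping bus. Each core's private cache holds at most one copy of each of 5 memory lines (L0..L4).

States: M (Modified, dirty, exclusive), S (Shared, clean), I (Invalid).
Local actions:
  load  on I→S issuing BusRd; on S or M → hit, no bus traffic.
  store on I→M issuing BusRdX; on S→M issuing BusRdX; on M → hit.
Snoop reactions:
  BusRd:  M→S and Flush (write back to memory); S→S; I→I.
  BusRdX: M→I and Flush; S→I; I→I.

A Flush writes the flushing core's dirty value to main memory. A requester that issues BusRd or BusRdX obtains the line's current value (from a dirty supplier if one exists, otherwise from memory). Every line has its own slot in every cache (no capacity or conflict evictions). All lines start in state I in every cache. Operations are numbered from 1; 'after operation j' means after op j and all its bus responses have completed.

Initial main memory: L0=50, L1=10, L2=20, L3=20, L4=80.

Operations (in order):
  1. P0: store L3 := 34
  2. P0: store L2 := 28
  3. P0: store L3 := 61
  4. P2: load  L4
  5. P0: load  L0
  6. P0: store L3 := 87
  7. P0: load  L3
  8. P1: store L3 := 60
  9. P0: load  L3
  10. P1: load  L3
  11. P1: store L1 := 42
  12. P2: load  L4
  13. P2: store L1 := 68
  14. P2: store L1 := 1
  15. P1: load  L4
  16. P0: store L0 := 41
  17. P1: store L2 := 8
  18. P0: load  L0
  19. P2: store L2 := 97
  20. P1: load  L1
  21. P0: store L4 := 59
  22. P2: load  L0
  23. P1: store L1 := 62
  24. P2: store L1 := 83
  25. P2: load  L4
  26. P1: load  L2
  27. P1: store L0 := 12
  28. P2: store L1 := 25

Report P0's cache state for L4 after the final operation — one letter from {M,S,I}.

step 1: P0: store L3 := 34  ⟶  MII  (L3)  txn=BusRdX  M[L3]=20
step 2: P0: store L2 := 28  ⟶  MII  (L2)  txn=BusRdX  M[L2]=20
step 3: P0: store L3 := 61  ⟶  MII  (L3)  txn=∅  M[L3]=20
step 4: P2: load  L4  ⟶  IIS  (L4)  txn=BusRd  M[L4]=80
step 5: P0: load  L0  ⟶  SII  (L0)  txn=BusRd  M[L0]=50
step 6: P0: store L3 := 87  ⟶  MII  (L3)  txn=∅  M[L3]=20
step 7: P0: load  L3  ⟶  MII  (L3)  txn=∅  M[L3]=20
step 8: P1: store L3 := 60  ⟶  IMI  (L3)  txn=BusRdX+Flush  M[L3]=87
step 9: P0: load  L3  ⟶  SSI  (L3)  txn=BusRd+Flush  M[L3]=60
step 10: P1: load  L3  ⟶  SSI  (L3)  txn=∅  M[L3]=60
step 11: P1: store L1 := 42  ⟶  IMI  (L1)  txn=BusRdX  M[L1]=10
step 12: P2: load  L4  ⟶  IIS  (L4)  txn=∅  M[L4]=80
step 13: P2: store L1 := 68  ⟶  IIM  (L1)  txn=BusRdX+Flush  M[L1]=42
step 14: P2: store L1 := 1  ⟶  IIM  (L1)  txn=∅  M[L1]=42
step 15: P1: load  L4  ⟶  ISS  (L4)  txn=BusRd  M[L4]=80
step 16: P0: store L0 := 41  ⟶  MII  (L0)  txn=BusRdX  M[L0]=50
step 17: P1: store L2 := 8  ⟶  IMI  (L2)  txn=BusRdX+Flush  M[L2]=28
step 18: P0: load  L0  ⟶  MII  (L0)  txn=∅  M[L0]=50
step 19: P2: store L2 := 97  ⟶  IIM  (L2)  txn=BusRdX+Flush  M[L2]=8
step 20: P1: load  L1  ⟶  ISS  (L1)  txn=BusRd+Flush  M[L1]=1
step 21: P0: store L4 := 59  ⟶  MII  (L4)  txn=BusRdX  M[L4]=80
step 22: P2: load  L0  ⟶  SIS  (L0)  txn=BusRd+Flush  M[L0]=41
step 23: P1: store L1 := 62  ⟶  IMI  (L1)  txn=BusRdX  M[L1]=1
step 24: P2: store L1 := 83  ⟶  IIM  (L1)  txn=BusRdX+Flush  M[L1]=62
step 25: P2: load  L4  ⟶  SIS  (L4)  txn=BusRd+Flush  M[L4]=59
step 26: P1: load  L2  ⟶  ISS  (L2)  txn=BusRd+Flush  M[L2]=97
step 27: P1: store L0 := 12  ⟶  IMI  (L0)  txn=BusRdX  M[L0]=41
step 28: P2: store L1 := 25  ⟶  IIM  (L1)  txn=∅  M[L1]=62

state = S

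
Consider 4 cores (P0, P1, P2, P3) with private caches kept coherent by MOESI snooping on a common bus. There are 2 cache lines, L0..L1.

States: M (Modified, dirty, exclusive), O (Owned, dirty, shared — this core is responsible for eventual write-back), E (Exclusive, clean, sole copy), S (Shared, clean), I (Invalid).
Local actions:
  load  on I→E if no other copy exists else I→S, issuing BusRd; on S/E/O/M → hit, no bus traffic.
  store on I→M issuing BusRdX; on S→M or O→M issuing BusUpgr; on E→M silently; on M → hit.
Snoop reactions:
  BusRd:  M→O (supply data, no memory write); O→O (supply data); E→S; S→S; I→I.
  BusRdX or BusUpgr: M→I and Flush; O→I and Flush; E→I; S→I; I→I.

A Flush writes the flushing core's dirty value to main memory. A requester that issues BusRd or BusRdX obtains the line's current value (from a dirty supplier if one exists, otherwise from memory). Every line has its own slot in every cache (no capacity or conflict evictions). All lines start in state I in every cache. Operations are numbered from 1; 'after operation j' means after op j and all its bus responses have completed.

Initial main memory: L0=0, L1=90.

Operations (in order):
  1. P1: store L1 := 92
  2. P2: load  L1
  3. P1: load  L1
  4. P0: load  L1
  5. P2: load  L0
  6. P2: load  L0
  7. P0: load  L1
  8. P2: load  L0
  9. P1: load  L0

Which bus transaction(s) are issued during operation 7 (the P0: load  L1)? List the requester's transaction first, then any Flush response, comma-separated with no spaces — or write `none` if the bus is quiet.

1. P1: store L1 := 92  bus=[BusRdX]  L1: P0=I P1=M P2=I P3=I  mem[L1]=90
2. P2: load  L1  bus=[BusRd]  L1: P0=I P1=O P2=S P3=I  mem[L1]=90
3. P1: load  L1  bus=[-]  L1: P0=I P1=O P2=S P3=I  mem[L1]=90
4. P0: load  L1  bus=[BusRd]  L1: P0=S P1=O P2=S P3=I  mem[L1]=90
5. P2: load  L0  bus=[BusRd]  L0: P0=I P1=I P2=E P3=I  mem[L0]=0
6. P2: load  L0  bus=[-]  L0: P0=I P1=I P2=E P3=I  mem[L0]=0
7. P0: load  L1  bus=[-]  L1: P0=S P1=O P2=S P3=I  mem[L1]=90
8. P2: load  L0  bus=[-]  L0: P0=I P1=I P2=E P3=I  mem[L0]=0
9. P1: load  L0  bus=[BusRd]  L0: P0=I P1=S P2=S P3=I  mem[L0]=0

bus = none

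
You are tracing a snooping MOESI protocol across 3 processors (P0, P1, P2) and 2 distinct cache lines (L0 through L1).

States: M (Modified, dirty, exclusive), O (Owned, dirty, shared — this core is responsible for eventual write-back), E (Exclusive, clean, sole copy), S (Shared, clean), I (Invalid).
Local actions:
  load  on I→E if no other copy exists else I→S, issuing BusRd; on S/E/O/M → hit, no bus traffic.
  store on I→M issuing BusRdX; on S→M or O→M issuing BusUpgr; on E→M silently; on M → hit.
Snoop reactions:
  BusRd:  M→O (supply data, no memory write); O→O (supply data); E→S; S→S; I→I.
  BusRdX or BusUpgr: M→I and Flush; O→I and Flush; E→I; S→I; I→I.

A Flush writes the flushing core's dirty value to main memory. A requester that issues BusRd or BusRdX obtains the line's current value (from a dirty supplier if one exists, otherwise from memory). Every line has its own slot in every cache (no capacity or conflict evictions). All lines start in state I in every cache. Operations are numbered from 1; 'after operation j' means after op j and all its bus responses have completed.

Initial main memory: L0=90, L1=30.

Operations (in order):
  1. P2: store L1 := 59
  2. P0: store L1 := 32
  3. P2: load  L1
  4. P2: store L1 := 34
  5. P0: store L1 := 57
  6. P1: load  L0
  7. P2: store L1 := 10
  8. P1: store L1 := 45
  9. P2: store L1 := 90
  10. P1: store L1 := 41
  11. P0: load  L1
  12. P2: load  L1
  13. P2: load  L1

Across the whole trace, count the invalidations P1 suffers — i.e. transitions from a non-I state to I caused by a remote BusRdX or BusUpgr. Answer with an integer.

step 1: P2: store L1 := 59  ⟶  IIM  (L1)  txn=BusRdX  M[L1]=30
step 2: P0: store L1 := 32  ⟶  MII  (L1)  txn=BusRdX+Flush  M[L1]=59
step 3: P2: load  L1  ⟶  OIS  (L1)  txn=BusRd  M[L1]=59
step 4: P2: store L1 := 34  ⟶  IIM  (L1)  txn=BusUpgr+Flush  M[L1]=32
step 5: P0: store L1 := 57  ⟶  MII  (L1)  txn=BusRdX+Flush  M[L1]=34
step 6: P1: load  L0  ⟶  IEI  (L0)  txn=BusRd  M[L0]=90
step 7: P2: store L1 := 10  ⟶  IIM  (L1)  txn=BusRdX+Flush  M[L1]=57
step 8: P1: store L1 := 45  ⟶  IMI  (L1)  txn=BusRdX+Flush  M[L1]=10
step 9: P2: store L1 := 90  ⟶  IIM  (L1)  txn=BusRdX+Flush  M[L1]=45
step 10: P1: store L1 := 41  ⟶  IMI  (L1)  txn=BusRdX+Flush  M[L1]=90
step 11: P0: load  L1  ⟶  SOI  (L1)  txn=BusRd  M[L1]=90
step 12: P2: load  L1  ⟶  SOS  (L1)  txn=BusRd  M[L1]=90
step 13: P2: load  L1  ⟶  SOS  (L1)  txn=∅  M[L1]=90

invalidations = 1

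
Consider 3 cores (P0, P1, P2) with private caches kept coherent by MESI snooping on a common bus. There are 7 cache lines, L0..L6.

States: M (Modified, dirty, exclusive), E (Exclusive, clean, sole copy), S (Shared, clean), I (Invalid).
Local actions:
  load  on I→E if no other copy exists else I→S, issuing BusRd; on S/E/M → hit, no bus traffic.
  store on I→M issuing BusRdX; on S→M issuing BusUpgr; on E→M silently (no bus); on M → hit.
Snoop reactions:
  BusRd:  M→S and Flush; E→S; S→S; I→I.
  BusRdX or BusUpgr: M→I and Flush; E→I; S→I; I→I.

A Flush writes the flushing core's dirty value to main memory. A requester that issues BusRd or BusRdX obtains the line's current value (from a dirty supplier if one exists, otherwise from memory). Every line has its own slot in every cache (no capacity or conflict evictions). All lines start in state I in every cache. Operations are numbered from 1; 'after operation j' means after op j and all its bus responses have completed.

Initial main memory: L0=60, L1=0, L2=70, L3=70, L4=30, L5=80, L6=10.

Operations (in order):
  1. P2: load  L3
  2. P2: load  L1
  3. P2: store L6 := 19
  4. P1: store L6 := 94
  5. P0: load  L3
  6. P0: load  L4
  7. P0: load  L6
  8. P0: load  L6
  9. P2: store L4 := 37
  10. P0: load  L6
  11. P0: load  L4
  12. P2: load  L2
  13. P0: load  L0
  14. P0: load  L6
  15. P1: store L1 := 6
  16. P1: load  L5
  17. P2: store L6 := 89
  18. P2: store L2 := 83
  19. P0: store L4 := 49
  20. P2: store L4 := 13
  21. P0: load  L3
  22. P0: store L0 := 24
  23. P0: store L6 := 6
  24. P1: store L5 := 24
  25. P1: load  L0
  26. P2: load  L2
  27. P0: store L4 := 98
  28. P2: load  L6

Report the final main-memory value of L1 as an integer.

  op1 P2: load  L3 → I/I/E on L3; bus BusRd; mem=70
  op2 P2: load  L1 → I/I/E on L1; bus BusRd; mem=0
  op3 P2: store L6 := 19 → I/I/M on L6; bus BusRdX; mem=10
  op4 P1: store L6 := 94 → I/M/I on L6; bus BusRdX Flush; mem=19
  op5 P0: load  L3 → S/I/S on L3; bus BusRd; mem=70
  op6 P0: load  L4 → E/I/I on L4; bus BusRd; mem=30
  op7 P0: load  L6 → S/S/I on L6; bus BusRd Flush; mem=94
  op8 P0: load  L6 → S/S/I on L6; bus (none); mem=94
  op9 P2: store L4 := 37 → I/I/M on L4; bus BusRdX; mem=30
  op10 P0: load  L6 → S/S/I on L6; bus (none); mem=94
  op11 P0: load  L4 → S/I/S on L4; bus BusRd Flush; mem=37
  op12 P2: load  L2 → I/I/E on L2; bus BusRd; mem=70
  op13 P0: load  L0 → E/I/I on L0; bus BusRd; mem=60
  op14 P0: load  L6 → S/S/I on L6; bus (none); mem=94
  op15 P1: store L1 := 6 → I/M/I on L1; bus BusRdX; mem=0
  op16 P1: load  L5 → I/E/I on L5; bus BusRd; mem=80
  op17 P2: store L6 := 89 → I/I/M on L6; bus BusRdX; mem=94
  op18 P2: store L2 := 83 → I/I/M on L2; bus (none); mem=70
  op19 P0: store L4 := 49 → M/I/I on L4; bus BusUpgr; mem=37
  op20 P2: store L4 := 13 → I/I/M on L4; bus BusRdX Flush; mem=49
  op21 P0: load  L3 → S/I/S on L3; bus (none); mem=70
  op22 P0: store L0 := 24 → M/I/I on L0; bus (none); mem=60
  op23 P0: store L6 := 6 → M/I/I on L6; bus BusRdX Flush; mem=89
  op24 P1: store L5 := 24 → I/M/I on L5; bus (none); mem=80
  op25 P1: load  L0 → S/S/I on L0; bus BusRd Flush; mem=24
  op26 P2: load  L2 → I/I/M on L2; bus (none); mem=70
  op27 P0: store L4 := 98 → M/I/I on L4; bus BusRdX Flush; mem=13
  op28 P2: load  L6 → S/I/S on L6; bus BusRd Flush; mem=6

memory[L1] = 0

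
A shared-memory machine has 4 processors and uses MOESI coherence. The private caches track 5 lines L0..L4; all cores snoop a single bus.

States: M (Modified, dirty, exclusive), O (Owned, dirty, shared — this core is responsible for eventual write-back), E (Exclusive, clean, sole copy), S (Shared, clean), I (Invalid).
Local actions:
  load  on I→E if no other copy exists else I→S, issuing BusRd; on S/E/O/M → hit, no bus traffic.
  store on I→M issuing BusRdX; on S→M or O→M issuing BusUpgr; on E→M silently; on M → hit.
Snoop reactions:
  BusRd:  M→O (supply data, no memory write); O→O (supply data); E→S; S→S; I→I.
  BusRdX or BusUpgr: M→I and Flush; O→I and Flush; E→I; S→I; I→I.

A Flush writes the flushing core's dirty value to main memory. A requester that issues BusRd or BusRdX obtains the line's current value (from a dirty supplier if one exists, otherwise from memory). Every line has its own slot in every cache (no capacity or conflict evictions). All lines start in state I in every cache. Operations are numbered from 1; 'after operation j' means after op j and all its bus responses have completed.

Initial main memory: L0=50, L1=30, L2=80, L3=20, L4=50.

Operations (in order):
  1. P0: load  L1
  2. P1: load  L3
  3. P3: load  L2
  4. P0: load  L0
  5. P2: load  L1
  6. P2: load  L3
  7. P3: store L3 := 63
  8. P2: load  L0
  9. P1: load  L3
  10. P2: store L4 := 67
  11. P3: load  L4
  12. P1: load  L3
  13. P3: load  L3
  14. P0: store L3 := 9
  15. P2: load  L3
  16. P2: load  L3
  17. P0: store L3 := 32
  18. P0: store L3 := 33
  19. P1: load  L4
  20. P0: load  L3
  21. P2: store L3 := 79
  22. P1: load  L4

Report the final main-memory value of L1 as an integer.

memory[L1] = 30

[1] P0: load  L1 | P0:E(30), P1:I, P2:I, P3:I | bus: BusRd
[2] P1: load  L3 | P0:I, P1:E(20), P2:I, P3:I | bus: BusRd
[3] P3: load  L2 | P0:I, P1:I, P2:I, P3:E(80) | bus: BusRd
[4] P0: load  L0 | P0:E(50), P1:I, P2:I, P3:I | bus: BusRd
[5] P2: load  L1 | P0:S(30), P1:I, P2:S(30), P3:I | bus: BusRd
[6] P2: load  L3 | P0:I, P1:S(20), P2:S(20), P3:I | bus: BusRd
[7] P3: store L3 := 63 | P0:I, P1:I, P2:I, P3:M(63) | bus: BusRdX
[8] P2: load  L0 | P0:S(50), P1:I, P2:S(50), P3:I | bus: BusRd
[9] P1: load  L3 | P0:I, P1:S(63), P2:I, P3:O(63) | bus: BusRd
[10] P2: store L4 := 67 | P0:I, P1:I, P2:M(67), P3:I | bus: BusRdX
[11] P3: load  L4 | P0:I, P1:I, P2:O(67), P3:S(67) | bus: BusRd
[12] P1: load  L3 | P0:I, P1:S(63), P2:I, P3:O(63) | bus: none
[13] P3: load  L3 | P0:I, P1:S(63), P2:I, P3:O(63) | bus: none
[14] P0: store L3 := 9 | P0:M(9), P1:I, P2:I, P3:I | bus: BusRdX,Flush
[15] P2: load  L3 | P0:O(9), P1:I, P2:S(9), P3:I | bus: BusRd
[16] P2: load  L3 | P0:O(9), P1:I, P2:S(9), P3:I | bus: none
[17] P0: store L3 := 32 | P0:M(32), P1:I, P2:I, P3:I | bus: BusUpgr
[18] P0: store L3 := 33 | P0:M(33), P1:I, P2:I, P3:I | bus: none
[19] P1: load  L4 | P0:I, P1:S(67), P2:O(67), P3:S(67) | bus: BusRd
[20] P0: load  L3 | P0:M(33), P1:I, P2:I, P3:I | bus: none
[21] P2: store L3 := 79 | P0:I, P1:I, P2:M(79), P3:I | bus: BusRdX,Flush
[22] P1: load  L4 | P0:I, P1:S(67), P2:O(67), P3:S(67) | bus: none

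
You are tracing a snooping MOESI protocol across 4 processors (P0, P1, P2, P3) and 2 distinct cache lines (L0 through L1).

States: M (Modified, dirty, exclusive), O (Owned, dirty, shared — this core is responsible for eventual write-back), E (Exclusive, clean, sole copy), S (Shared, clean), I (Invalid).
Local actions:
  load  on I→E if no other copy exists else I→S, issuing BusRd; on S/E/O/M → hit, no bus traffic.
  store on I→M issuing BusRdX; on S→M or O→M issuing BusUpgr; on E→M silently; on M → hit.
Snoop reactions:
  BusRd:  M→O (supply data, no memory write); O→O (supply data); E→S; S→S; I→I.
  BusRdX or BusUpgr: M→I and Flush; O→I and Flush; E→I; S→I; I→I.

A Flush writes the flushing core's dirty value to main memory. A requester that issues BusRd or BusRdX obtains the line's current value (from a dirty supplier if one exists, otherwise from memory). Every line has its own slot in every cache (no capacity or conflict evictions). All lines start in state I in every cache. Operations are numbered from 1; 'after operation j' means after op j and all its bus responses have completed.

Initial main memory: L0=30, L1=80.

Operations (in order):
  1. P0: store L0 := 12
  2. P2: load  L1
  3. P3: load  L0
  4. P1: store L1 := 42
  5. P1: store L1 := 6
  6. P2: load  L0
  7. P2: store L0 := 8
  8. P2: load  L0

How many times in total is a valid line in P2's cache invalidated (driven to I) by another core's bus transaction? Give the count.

[1] P0: store L0 := 12 | P0:M(12), P1:I, P2:I, P3:I | bus: BusRdX
[2] P2: load  L1 | P0:I, P1:I, P2:E(80), P3:I | bus: BusRd
[3] P3: load  L0 | P0:O(12), P1:I, P2:I, P3:S(12) | bus: BusRd
[4] P1: store L1 := 42 | P0:I, P1:M(42), P2:I, P3:I | bus: BusRdX
[5] P1: store L1 := 6 | P0:I, P1:M(6), P2:I, P3:I | bus: none
[6] P2: load  L0 | P0:O(12), P1:I, P2:S(12), P3:S(12) | bus: BusRd
[7] P2: store L0 := 8 | P0:I, P1:I, P2:M(8), P3:I | bus: BusUpgr,Flush
[8] P2: load  L0 | P0:I, P1:I, P2:M(8), P3:I | bus: none

invalidations = 1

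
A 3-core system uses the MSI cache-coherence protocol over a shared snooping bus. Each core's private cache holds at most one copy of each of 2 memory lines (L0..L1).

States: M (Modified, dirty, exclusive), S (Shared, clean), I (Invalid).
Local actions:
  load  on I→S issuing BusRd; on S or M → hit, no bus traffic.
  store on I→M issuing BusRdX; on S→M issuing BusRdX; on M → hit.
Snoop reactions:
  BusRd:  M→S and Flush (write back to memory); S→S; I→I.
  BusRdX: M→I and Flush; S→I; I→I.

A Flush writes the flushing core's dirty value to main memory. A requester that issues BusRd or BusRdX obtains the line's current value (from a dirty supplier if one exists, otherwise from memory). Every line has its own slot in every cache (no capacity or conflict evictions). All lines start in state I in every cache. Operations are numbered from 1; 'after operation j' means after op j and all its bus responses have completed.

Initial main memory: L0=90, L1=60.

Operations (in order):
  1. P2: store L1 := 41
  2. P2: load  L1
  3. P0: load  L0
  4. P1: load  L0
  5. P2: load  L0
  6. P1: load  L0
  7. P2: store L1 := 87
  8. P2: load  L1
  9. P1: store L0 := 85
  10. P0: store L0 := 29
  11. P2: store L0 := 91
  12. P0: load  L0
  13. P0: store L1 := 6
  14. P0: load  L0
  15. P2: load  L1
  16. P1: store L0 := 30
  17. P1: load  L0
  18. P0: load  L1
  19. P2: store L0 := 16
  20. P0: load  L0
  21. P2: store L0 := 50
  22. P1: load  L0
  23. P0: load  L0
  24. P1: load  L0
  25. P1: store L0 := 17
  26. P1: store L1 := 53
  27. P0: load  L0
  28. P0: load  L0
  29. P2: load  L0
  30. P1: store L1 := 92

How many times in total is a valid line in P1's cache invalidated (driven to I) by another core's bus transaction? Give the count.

[1] P2: store L1 := 41 | P0:I, P1:I, P2:M(41) | bus: BusRdX
[2] P2: load  L1 | P0:I, P1:I, P2:M(41) | bus: none
[3] P0: load  L0 | P0:S(90), P1:I, P2:I | bus: BusRd
[4] P1: load  L0 | P0:S(90), P1:S(90), P2:I | bus: BusRd
[5] P2: load  L0 | P0:S(90), P1:S(90), P2:S(90) | bus: BusRd
[6] P1: load  L0 | P0:S(90), P1:S(90), P2:S(90) | bus: none
[7] P2: store L1 := 87 | P0:I, P1:I, P2:M(87) | bus: none
[8] P2: load  L1 | P0:I, P1:I, P2:M(87) | bus: none
[9] P1: store L0 := 85 | P0:I, P1:M(85), P2:I | bus: BusRdX
[10] P0: store L0 := 29 | P0:M(29), P1:I, P2:I | bus: BusRdX,Flush
[11] P2: store L0 := 91 | P0:I, P1:I, P2:M(91) | bus: BusRdX,Flush
[12] P0: load  L0 | P0:S(91), P1:I, P2:S(91) | bus: BusRd,Flush
[13] P0: store L1 := 6 | P0:M(6), P1:I, P2:I | bus: BusRdX,Flush
[14] P0: load  L0 | P0:S(91), P1:I, P2:S(91) | bus: none
[15] P2: load  L1 | P0:S(6), P1:I, P2:S(6) | bus: BusRd,Flush
[16] P1: store L0 := 30 | P0:I, P1:M(30), P2:I | bus: BusRdX
[17] P1: load  L0 | P0:I, P1:M(30), P2:I | bus: none
[18] P0: load  L1 | P0:S(6), P1:I, P2:S(6) | bus: none
[19] P2: store L0 := 16 | P0:I, P1:I, P2:M(16) | bus: BusRdX,Flush
[20] P0: load  L0 | P0:S(16), P1:I, P2:S(16) | bus: BusRd,Flush
[21] P2: store L0 := 50 | P0:I, P1:I, P2:M(50) | bus: BusRdX
[22] P1: load  L0 | P0:I, P1:S(50), P2:S(50) | bus: BusRd,Flush
[23] P0: load  L0 | P0:S(50), P1:S(50), P2:S(50) | bus: BusRd
[24] P1: load  L0 | P0:S(50), P1:S(50), P2:S(50) | bus: none
[25] P1: store L0 := 17 | P0:I, P1:M(17), P2:I | bus: BusRdX
[26] P1: store L1 := 53 | P0:I, P1:M(53), P2:I | bus: BusRdX
[27] P0: load  L0 | P0:S(17), P1:S(17), P2:I | bus: BusRd,Flush
[28] P0: load  L0 | P0:S(17), P1:S(17), P2:I | bus: none
[29] P2: load  L0 | P0:S(17), P1:S(17), P2:S(17) | bus: BusRd
[30] P1: store L1 := 92 | P0:I, P1:M(92), P2:I | bus: none

invalidations = 2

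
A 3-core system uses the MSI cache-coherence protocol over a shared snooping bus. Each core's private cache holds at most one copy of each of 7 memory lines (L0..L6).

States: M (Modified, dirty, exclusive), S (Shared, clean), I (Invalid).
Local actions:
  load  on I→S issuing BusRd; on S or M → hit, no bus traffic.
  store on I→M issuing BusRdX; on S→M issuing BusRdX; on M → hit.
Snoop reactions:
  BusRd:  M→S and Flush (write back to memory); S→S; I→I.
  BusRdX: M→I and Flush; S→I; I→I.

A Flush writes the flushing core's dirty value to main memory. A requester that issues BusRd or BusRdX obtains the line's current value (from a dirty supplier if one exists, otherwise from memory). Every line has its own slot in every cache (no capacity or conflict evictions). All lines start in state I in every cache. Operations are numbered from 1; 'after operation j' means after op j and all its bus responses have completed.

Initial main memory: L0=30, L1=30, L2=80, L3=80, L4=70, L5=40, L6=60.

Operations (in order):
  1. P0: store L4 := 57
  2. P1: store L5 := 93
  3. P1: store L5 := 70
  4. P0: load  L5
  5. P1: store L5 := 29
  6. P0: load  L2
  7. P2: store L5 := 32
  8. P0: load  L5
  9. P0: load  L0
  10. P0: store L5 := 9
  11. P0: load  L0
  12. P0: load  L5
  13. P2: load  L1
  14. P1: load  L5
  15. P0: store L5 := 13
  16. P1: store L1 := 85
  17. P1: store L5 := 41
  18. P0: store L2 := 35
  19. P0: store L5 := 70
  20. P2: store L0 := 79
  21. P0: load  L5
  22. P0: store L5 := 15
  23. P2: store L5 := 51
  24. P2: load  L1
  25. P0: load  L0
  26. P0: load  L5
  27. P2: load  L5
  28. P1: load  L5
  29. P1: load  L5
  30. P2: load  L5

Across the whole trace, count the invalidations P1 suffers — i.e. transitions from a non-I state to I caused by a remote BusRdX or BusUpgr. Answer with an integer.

invalidations = 3

step 1: P0: store L4 := 57  ⟶  MII  (L4)  txn=BusRdX  M[L4]=70
step 2: P1: store L5 := 93  ⟶  IMI  (L5)  txn=BusRdX  M[L5]=40
step 3: P1: store L5 := 70  ⟶  IMI  (L5)  txn=∅  M[L5]=40
step 4: P0: load  L5  ⟶  SSI  (L5)  txn=BusRd+Flush  M[L5]=70
step 5: P1: store L5 := 29  ⟶  IMI  (L5)  txn=BusRdX  M[L5]=70
step 6: P0: load  L2  ⟶  SII  (L2)  txn=BusRd  M[L2]=80
step 7: P2: store L5 := 32  ⟶  IIM  (L5)  txn=BusRdX+Flush  M[L5]=29
step 8: P0: load  L5  ⟶  SIS  (L5)  txn=BusRd+Flush  M[L5]=32
step 9: P0: load  L0  ⟶  SII  (L0)  txn=BusRd  M[L0]=30
step 10: P0: store L5 := 9  ⟶  MII  (L5)  txn=BusRdX  M[L5]=32
step 11: P0: load  L0  ⟶  SII  (L0)  txn=∅  M[L0]=30
step 12: P0: load  L5  ⟶  MII  (L5)  txn=∅  M[L5]=32
step 13: P2: load  L1  ⟶  IIS  (L1)  txn=BusRd  M[L1]=30
step 14: P1: load  L5  ⟶  SSI  (L5)  txn=BusRd+Flush  M[L5]=9
step 15: P0: store L5 := 13  ⟶  MII  (L5)  txn=BusRdX  M[L5]=9
step 16: P1: store L1 := 85  ⟶  IMI  (L1)  txn=BusRdX  M[L1]=30
step 17: P1: store L5 := 41  ⟶  IMI  (L5)  txn=BusRdX+Flush  M[L5]=13
step 18: P0: store L2 := 35  ⟶  MII  (L2)  txn=BusRdX  M[L2]=80
step 19: P0: store L5 := 70  ⟶  MII  (L5)  txn=BusRdX+Flush  M[L5]=41
step 20: P2: store L0 := 79  ⟶  IIM  (L0)  txn=BusRdX  M[L0]=30
step 21: P0: load  L5  ⟶  MII  (L5)  txn=∅  M[L5]=41
step 22: P0: store L5 := 15  ⟶  MII  (L5)  txn=∅  M[L5]=41
step 23: P2: store L5 := 51  ⟶  IIM  (L5)  txn=BusRdX+Flush  M[L5]=15
step 24: P2: load  L1  ⟶  ISS  (L1)  txn=BusRd+Flush  M[L1]=85
step 25: P0: load  L0  ⟶  SIS  (L0)  txn=BusRd+Flush  M[L0]=79
step 26: P0: load  L5  ⟶  SIS  (L5)  txn=BusRd+Flush  M[L5]=51
step 27: P2: load  L5  ⟶  SIS  (L5)  txn=∅  M[L5]=51
step 28: P1: load  L5  ⟶  SSS  (L5)  txn=BusRd  M[L5]=51
step 29: P1: load  L5  ⟶  SSS  (L5)  txn=∅  M[L5]=51
step 30: P2: load  L5  ⟶  SSS  (L5)  txn=∅  M[L5]=51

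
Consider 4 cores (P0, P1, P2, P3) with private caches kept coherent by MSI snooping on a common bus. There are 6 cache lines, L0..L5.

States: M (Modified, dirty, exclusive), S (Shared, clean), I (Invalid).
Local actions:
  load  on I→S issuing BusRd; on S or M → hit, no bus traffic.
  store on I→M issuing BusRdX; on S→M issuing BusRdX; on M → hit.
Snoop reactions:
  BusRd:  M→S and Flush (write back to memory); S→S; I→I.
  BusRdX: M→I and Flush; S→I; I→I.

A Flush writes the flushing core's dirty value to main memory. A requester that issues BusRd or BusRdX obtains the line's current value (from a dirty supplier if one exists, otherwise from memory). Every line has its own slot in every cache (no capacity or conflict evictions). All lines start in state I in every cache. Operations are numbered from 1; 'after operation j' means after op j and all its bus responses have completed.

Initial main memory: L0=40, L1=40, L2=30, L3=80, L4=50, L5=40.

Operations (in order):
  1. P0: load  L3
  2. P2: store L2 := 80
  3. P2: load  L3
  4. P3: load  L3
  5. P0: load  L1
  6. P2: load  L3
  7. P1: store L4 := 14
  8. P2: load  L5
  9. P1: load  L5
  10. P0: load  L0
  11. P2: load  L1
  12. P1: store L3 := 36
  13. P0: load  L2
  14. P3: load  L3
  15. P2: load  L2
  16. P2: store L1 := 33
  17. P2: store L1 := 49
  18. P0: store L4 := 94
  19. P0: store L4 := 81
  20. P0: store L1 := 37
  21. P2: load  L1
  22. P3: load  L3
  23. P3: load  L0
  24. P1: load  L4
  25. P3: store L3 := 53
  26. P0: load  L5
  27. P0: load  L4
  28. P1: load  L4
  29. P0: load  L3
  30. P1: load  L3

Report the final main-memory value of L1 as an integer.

memory[L1] = 37

  op1 P0: load  L3 → S/I/I/I on L3; bus BusRd; mem=80
  op2 P2: store L2 := 80 → I/I/M/I on L2; bus BusRdX; mem=30
  op3 P2: load  L3 → S/I/S/I on L3; bus BusRd; mem=80
  op4 P3: load  L3 → S/I/S/S on L3; bus BusRd; mem=80
  op5 P0: load  L1 → S/I/I/I on L1; bus BusRd; mem=40
  op6 P2: load  L3 → S/I/S/S on L3; bus (none); mem=80
  op7 P1: store L4 := 14 → I/M/I/I on L4; bus BusRdX; mem=50
  op8 P2: load  L5 → I/I/S/I on L5; bus BusRd; mem=40
  op9 P1: load  L5 → I/S/S/I on L5; bus BusRd; mem=40
  op10 P0: load  L0 → S/I/I/I on L0; bus BusRd; mem=40
  op11 P2: load  L1 → S/I/S/I on L1; bus BusRd; mem=40
  op12 P1: store L3 := 36 → I/M/I/I on L3; bus BusRdX; mem=80
  op13 P0: load  L2 → S/I/S/I on L2; bus BusRd Flush; mem=80
  op14 P3: load  L3 → I/S/I/S on L3; bus BusRd Flush; mem=36
  op15 P2: load  L2 → S/I/S/I on L2; bus (none); mem=80
  op16 P2: store L1 := 33 → I/I/M/I on L1; bus BusRdX; mem=40
  op17 P2: store L1 := 49 → I/I/M/I on L1; bus (none); mem=40
  op18 P0: store L4 := 94 → M/I/I/I on L4; bus BusRdX Flush; mem=14
  op19 P0: store L4 := 81 → M/I/I/I on L4; bus (none); mem=14
  op20 P0: store L1 := 37 → M/I/I/I on L1; bus BusRdX Flush; mem=49
  op21 P2: load  L1 → S/I/S/I on L1; bus BusRd Flush; mem=37
  op22 P3: load  L3 → I/S/I/S on L3; bus (none); mem=36
  op23 P3: load  L0 → S/I/I/S on L0; bus BusRd; mem=40
  op24 P1: load  L4 → S/S/I/I on L4; bus BusRd Flush; mem=81
  op25 P3: store L3 := 53 → I/I/I/M on L3; bus BusRdX; mem=36
  op26 P0: load  L5 → S/S/S/I on L5; bus BusRd; mem=40
  op27 P0: load  L4 → S/S/I/I on L4; bus (none); mem=81
  op28 P1: load  L4 → S/S/I/I on L4; bus (none); mem=81
  op29 P0: load  L3 → S/I/I/S on L3; bus BusRd Flush; mem=53
  op30 P1: load  L3 → S/S/I/S on L3; bus BusRd; mem=53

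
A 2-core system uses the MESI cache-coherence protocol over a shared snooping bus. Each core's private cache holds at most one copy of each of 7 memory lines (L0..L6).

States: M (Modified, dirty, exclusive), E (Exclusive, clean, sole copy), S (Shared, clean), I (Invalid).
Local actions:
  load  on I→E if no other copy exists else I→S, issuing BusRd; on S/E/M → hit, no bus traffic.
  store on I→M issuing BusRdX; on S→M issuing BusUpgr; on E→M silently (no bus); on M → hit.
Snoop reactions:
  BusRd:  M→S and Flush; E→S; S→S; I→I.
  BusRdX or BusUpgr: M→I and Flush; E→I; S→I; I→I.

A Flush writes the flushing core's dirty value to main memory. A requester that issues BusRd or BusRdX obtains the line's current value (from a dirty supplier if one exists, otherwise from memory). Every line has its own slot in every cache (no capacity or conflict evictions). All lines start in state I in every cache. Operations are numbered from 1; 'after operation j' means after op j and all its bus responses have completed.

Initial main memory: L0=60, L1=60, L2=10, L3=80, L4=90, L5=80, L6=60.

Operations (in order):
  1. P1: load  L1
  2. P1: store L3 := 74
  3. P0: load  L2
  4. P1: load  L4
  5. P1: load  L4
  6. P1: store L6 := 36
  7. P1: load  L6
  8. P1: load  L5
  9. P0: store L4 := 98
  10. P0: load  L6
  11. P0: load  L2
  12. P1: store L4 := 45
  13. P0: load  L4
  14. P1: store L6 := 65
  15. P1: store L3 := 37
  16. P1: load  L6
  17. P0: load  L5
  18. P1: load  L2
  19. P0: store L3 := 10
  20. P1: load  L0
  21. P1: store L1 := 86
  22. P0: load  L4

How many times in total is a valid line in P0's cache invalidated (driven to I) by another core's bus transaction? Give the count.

invalidations = 2

  op1 P1: load  L1 → I/E on L1; bus BusRd; mem=60
  op2 P1: store L3 := 74 → I/M on L3; bus BusRdX; mem=80
  op3 P0: load  L2 → E/I on L2; bus BusRd; mem=10
  op4 P1: load  L4 → I/E on L4; bus BusRd; mem=90
  op5 P1: load  L4 → I/E on L4; bus (none); mem=90
  op6 P1: store L6 := 36 → I/M on L6; bus BusRdX; mem=60
  op7 P1: load  L6 → I/M on L6; bus (none); mem=60
  op8 P1: load  L5 → I/E on L5; bus BusRd; mem=80
  op9 P0: store L4 := 98 → M/I on L4; bus BusRdX; mem=90
  op10 P0: load  L6 → S/S on L6; bus BusRd Flush; mem=36
  op11 P0: load  L2 → E/I on L2; bus (none); mem=10
  op12 P1: store L4 := 45 → I/M on L4; bus BusRdX Flush; mem=98
  op13 P0: load  L4 → S/S on L4; bus BusRd Flush; mem=45
  op14 P1: store L6 := 65 → I/M on L6; bus BusUpgr; mem=36
  op15 P1: store L3 := 37 → I/M on L3; bus (none); mem=80
  op16 P1: load  L6 → I/M on L6; bus (none); mem=36
  op17 P0: load  L5 → S/S on L5; bus BusRd; mem=80
  op18 P1: load  L2 → S/S on L2; bus BusRd; mem=10
  op19 P0: store L3 := 10 → M/I on L3; bus BusRdX Flush; mem=37
  op20 P1: load  L0 → I/E on L0; bus BusRd; mem=60
  op21 P1: store L1 := 86 → I/M on L1; bus (none); mem=60
  op22 P0: load  L4 → S/S on L4; bus (none); mem=45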